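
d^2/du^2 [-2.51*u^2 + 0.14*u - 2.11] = -5.02000000000000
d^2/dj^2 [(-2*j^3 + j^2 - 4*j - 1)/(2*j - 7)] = 2*(-8*j^3 + 84*j^2 - 294*j - 11)/(8*j^3 - 84*j^2 + 294*j - 343)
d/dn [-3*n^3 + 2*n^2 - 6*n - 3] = -9*n^2 + 4*n - 6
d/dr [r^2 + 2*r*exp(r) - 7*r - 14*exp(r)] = 2*r*exp(r) + 2*r - 12*exp(r) - 7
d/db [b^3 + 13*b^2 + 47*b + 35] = 3*b^2 + 26*b + 47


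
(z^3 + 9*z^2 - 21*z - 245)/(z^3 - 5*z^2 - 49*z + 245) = (z + 7)/(z - 7)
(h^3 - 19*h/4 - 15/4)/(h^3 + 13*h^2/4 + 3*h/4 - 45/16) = 4*(2*h^2 - 3*h - 5)/(8*h^2 + 14*h - 15)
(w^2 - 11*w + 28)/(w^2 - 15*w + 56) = (w - 4)/(w - 8)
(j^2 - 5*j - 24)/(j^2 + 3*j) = (j - 8)/j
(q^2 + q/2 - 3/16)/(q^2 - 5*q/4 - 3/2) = (q - 1/4)/(q - 2)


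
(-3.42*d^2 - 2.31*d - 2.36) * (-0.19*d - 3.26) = 0.6498*d^3 + 11.5881*d^2 + 7.979*d + 7.6936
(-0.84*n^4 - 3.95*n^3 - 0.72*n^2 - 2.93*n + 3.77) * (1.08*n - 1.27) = -0.9072*n^5 - 3.1992*n^4 + 4.2389*n^3 - 2.25*n^2 + 7.7927*n - 4.7879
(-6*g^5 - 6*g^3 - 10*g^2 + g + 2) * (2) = -12*g^5 - 12*g^3 - 20*g^2 + 2*g + 4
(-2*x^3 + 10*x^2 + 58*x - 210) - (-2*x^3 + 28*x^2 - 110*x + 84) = -18*x^2 + 168*x - 294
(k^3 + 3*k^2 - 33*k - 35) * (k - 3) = k^4 - 42*k^2 + 64*k + 105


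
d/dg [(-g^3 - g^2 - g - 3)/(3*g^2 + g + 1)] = (-3*g^4 - 2*g^3 - g^2 + 16*g + 2)/(9*g^4 + 6*g^3 + 7*g^2 + 2*g + 1)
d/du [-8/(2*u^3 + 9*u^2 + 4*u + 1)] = 16*(3*u^2 + 9*u + 2)/(2*u^3 + 9*u^2 + 4*u + 1)^2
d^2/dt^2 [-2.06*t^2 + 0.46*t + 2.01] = -4.12000000000000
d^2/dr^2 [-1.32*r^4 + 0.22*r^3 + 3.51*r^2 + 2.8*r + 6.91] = -15.84*r^2 + 1.32*r + 7.02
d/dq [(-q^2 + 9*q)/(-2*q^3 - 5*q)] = (-2*q^2 + 36*q + 5)/(4*q^4 + 20*q^2 + 25)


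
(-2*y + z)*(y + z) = -2*y^2 - y*z + z^2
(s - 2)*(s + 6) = s^2 + 4*s - 12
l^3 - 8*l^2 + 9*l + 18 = (l - 6)*(l - 3)*(l + 1)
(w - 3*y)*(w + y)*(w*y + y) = w^3*y - 2*w^2*y^2 + w^2*y - 3*w*y^3 - 2*w*y^2 - 3*y^3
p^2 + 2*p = p*(p + 2)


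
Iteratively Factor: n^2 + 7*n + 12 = (n + 4)*(n + 3)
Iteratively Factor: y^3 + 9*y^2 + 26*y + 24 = (y + 4)*(y^2 + 5*y + 6) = (y + 2)*(y + 4)*(y + 3)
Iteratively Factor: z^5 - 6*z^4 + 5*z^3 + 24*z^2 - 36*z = (z)*(z^4 - 6*z^3 + 5*z^2 + 24*z - 36) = z*(z - 3)*(z^3 - 3*z^2 - 4*z + 12) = z*(z - 3)*(z + 2)*(z^2 - 5*z + 6) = z*(z - 3)*(z - 2)*(z + 2)*(z - 3)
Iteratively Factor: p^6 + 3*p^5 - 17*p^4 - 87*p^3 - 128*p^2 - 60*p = (p + 1)*(p^5 + 2*p^4 - 19*p^3 - 68*p^2 - 60*p) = p*(p + 1)*(p^4 + 2*p^3 - 19*p^2 - 68*p - 60) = p*(p + 1)*(p + 3)*(p^3 - p^2 - 16*p - 20) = p*(p + 1)*(p + 2)*(p + 3)*(p^2 - 3*p - 10) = p*(p + 1)*(p + 2)^2*(p + 3)*(p - 5)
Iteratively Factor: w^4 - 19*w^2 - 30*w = (w)*(w^3 - 19*w - 30) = w*(w - 5)*(w^2 + 5*w + 6) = w*(w - 5)*(w + 3)*(w + 2)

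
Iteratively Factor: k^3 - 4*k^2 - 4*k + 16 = (k - 4)*(k^2 - 4) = (k - 4)*(k + 2)*(k - 2)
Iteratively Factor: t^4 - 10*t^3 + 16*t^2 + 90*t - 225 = (t - 5)*(t^3 - 5*t^2 - 9*t + 45) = (t - 5)*(t + 3)*(t^2 - 8*t + 15) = (t - 5)^2*(t + 3)*(t - 3)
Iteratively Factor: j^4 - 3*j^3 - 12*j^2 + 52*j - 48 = (j - 2)*(j^3 - j^2 - 14*j + 24) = (j - 3)*(j - 2)*(j^2 + 2*j - 8) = (j - 3)*(j - 2)*(j + 4)*(j - 2)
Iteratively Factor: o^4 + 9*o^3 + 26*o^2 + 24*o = (o)*(o^3 + 9*o^2 + 26*o + 24) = o*(o + 2)*(o^2 + 7*o + 12) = o*(o + 2)*(o + 4)*(o + 3)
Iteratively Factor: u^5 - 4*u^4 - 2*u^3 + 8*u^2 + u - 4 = (u - 1)*(u^4 - 3*u^3 - 5*u^2 + 3*u + 4) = (u - 1)*(u + 1)*(u^3 - 4*u^2 - u + 4) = (u - 4)*(u - 1)*(u + 1)*(u^2 - 1) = (u - 4)*(u - 1)^2*(u + 1)*(u + 1)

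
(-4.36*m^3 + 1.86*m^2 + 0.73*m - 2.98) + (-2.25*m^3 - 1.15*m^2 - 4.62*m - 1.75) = -6.61*m^3 + 0.71*m^2 - 3.89*m - 4.73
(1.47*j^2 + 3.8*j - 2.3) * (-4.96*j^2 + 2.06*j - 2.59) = -7.2912*j^4 - 15.8198*j^3 + 15.4287*j^2 - 14.58*j + 5.957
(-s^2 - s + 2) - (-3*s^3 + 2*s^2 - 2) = 3*s^3 - 3*s^2 - s + 4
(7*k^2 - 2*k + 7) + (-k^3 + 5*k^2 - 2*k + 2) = -k^3 + 12*k^2 - 4*k + 9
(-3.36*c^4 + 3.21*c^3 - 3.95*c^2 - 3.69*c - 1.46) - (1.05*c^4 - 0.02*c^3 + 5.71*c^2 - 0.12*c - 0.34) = -4.41*c^4 + 3.23*c^3 - 9.66*c^2 - 3.57*c - 1.12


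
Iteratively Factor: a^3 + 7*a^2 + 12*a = (a + 4)*(a^2 + 3*a) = (a + 3)*(a + 4)*(a)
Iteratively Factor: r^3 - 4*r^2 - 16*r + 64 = (r + 4)*(r^2 - 8*r + 16) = (r - 4)*(r + 4)*(r - 4)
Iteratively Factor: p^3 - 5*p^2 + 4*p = (p)*(p^2 - 5*p + 4) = p*(p - 4)*(p - 1)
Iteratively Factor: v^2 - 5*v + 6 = (v - 3)*(v - 2)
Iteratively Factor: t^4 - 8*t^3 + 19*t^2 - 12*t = (t - 1)*(t^3 - 7*t^2 + 12*t) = (t - 4)*(t - 1)*(t^2 - 3*t) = t*(t - 4)*(t - 1)*(t - 3)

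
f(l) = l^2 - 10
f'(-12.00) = -24.00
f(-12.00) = 134.00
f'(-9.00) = -18.00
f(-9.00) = 71.00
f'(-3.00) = -6.00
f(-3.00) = -1.00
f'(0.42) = 0.84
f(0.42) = -9.82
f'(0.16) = 0.32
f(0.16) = -9.97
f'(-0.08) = -0.16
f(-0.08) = -9.99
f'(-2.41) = -4.82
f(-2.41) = -4.19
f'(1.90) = 3.80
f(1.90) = -6.39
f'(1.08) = 2.16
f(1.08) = -8.83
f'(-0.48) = -0.96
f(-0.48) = -9.77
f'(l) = 2*l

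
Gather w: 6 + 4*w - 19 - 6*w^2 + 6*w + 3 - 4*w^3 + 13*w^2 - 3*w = -4*w^3 + 7*w^2 + 7*w - 10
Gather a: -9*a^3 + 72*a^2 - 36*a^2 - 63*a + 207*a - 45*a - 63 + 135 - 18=-9*a^3 + 36*a^2 + 99*a + 54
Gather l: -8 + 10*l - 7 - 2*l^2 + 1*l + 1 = -2*l^2 + 11*l - 14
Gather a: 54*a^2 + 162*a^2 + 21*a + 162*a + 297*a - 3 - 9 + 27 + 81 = 216*a^2 + 480*a + 96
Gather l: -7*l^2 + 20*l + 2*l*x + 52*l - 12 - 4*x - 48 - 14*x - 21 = -7*l^2 + l*(2*x + 72) - 18*x - 81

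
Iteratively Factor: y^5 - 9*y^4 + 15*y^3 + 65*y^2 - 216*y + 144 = (y - 4)*(y^4 - 5*y^3 - 5*y^2 + 45*y - 36) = (y - 4)*(y - 1)*(y^3 - 4*y^2 - 9*y + 36) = (y - 4)*(y - 1)*(y + 3)*(y^2 - 7*y + 12) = (y - 4)*(y - 3)*(y - 1)*(y + 3)*(y - 4)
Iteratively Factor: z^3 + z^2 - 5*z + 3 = (z - 1)*(z^2 + 2*z - 3) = (z - 1)*(z + 3)*(z - 1)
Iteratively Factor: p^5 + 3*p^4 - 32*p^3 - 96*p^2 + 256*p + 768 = (p + 4)*(p^4 - p^3 - 28*p^2 + 16*p + 192) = (p - 4)*(p + 4)*(p^3 + 3*p^2 - 16*p - 48) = (p - 4)*(p + 4)^2*(p^2 - p - 12) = (p - 4)*(p + 3)*(p + 4)^2*(p - 4)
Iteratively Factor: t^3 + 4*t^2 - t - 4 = (t - 1)*(t^2 + 5*t + 4) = (t - 1)*(t + 4)*(t + 1)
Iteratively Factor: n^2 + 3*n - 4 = (n + 4)*(n - 1)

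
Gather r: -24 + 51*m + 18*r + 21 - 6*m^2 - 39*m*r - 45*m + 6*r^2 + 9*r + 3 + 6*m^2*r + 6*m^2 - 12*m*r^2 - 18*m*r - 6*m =r^2*(6 - 12*m) + r*(6*m^2 - 57*m + 27)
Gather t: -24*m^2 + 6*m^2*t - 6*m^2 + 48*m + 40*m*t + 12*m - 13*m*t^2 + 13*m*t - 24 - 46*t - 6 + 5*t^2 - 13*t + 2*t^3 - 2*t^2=-30*m^2 + 60*m + 2*t^3 + t^2*(3 - 13*m) + t*(6*m^2 + 53*m - 59) - 30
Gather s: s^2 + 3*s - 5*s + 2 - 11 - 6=s^2 - 2*s - 15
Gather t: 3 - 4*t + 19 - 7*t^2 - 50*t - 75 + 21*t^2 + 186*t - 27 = 14*t^2 + 132*t - 80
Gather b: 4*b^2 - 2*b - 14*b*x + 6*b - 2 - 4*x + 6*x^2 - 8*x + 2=4*b^2 + b*(4 - 14*x) + 6*x^2 - 12*x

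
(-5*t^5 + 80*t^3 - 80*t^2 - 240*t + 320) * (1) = -5*t^5 + 80*t^3 - 80*t^2 - 240*t + 320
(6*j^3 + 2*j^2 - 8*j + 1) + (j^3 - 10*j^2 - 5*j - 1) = 7*j^3 - 8*j^2 - 13*j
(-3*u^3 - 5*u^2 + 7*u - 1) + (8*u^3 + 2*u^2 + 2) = 5*u^3 - 3*u^2 + 7*u + 1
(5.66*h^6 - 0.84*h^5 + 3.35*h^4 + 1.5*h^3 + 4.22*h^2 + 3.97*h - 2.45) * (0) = 0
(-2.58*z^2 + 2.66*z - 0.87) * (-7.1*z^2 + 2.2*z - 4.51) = 18.318*z^4 - 24.562*z^3 + 23.6648*z^2 - 13.9106*z + 3.9237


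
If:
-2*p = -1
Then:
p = 1/2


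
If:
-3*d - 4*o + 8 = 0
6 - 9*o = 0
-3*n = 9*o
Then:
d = 16/9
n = -2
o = 2/3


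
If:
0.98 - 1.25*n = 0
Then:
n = 0.78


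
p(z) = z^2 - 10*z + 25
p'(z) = 2*z - 10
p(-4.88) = 97.61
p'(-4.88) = -19.76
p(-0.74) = 32.95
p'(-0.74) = -11.48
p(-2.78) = 60.53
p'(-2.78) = -15.56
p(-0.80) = 33.64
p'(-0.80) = -11.60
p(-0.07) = 25.70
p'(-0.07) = -10.14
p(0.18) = 23.23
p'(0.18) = -9.64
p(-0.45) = 29.70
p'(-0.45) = -10.90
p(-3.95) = 80.10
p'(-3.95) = -17.90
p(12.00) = 49.00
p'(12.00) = 14.00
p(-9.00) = 196.00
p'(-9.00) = -28.00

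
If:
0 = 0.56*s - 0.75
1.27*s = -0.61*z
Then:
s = 1.34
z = -2.79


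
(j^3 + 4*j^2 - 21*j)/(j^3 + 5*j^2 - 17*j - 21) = j/(j + 1)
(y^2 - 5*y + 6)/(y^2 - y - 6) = (y - 2)/(y + 2)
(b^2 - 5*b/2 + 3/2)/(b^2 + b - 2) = (b - 3/2)/(b + 2)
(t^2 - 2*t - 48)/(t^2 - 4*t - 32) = (t + 6)/(t + 4)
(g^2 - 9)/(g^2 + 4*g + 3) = (g - 3)/(g + 1)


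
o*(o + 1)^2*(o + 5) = o^4 + 7*o^3 + 11*o^2 + 5*o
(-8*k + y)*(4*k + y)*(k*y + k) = -32*k^3*y - 32*k^3 - 4*k^2*y^2 - 4*k^2*y + k*y^3 + k*y^2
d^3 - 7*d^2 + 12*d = d*(d - 4)*(d - 3)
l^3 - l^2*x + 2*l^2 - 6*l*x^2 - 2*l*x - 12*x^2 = (l + 2)*(l - 3*x)*(l + 2*x)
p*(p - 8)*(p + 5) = p^3 - 3*p^2 - 40*p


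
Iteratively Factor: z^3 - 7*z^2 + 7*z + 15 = (z - 3)*(z^2 - 4*z - 5) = (z - 5)*(z - 3)*(z + 1)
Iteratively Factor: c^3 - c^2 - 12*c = (c + 3)*(c^2 - 4*c) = c*(c + 3)*(c - 4)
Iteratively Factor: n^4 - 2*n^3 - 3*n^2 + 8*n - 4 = (n - 1)*(n^3 - n^2 - 4*n + 4) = (n - 1)*(n + 2)*(n^2 - 3*n + 2) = (n - 1)^2*(n + 2)*(n - 2)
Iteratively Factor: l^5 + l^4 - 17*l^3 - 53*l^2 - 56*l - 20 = (l - 5)*(l^4 + 6*l^3 + 13*l^2 + 12*l + 4) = (l - 5)*(l + 1)*(l^3 + 5*l^2 + 8*l + 4) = (l - 5)*(l + 1)*(l + 2)*(l^2 + 3*l + 2) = (l - 5)*(l + 1)*(l + 2)^2*(l + 1)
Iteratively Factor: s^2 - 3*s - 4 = (s + 1)*(s - 4)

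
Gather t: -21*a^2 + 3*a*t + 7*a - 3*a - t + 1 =-21*a^2 + 4*a + t*(3*a - 1) + 1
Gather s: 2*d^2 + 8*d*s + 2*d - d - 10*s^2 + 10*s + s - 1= 2*d^2 + d - 10*s^2 + s*(8*d + 11) - 1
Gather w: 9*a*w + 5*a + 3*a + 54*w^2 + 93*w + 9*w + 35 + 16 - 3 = 8*a + 54*w^2 + w*(9*a + 102) + 48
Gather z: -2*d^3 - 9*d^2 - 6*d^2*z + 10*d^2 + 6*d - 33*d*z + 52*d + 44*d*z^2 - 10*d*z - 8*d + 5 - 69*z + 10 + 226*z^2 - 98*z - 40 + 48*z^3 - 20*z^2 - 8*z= -2*d^3 + d^2 + 50*d + 48*z^3 + z^2*(44*d + 206) + z*(-6*d^2 - 43*d - 175) - 25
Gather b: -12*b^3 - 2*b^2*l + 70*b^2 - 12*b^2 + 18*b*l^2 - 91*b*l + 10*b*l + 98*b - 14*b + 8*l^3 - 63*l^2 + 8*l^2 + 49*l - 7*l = -12*b^3 + b^2*(58 - 2*l) + b*(18*l^2 - 81*l + 84) + 8*l^3 - 55*l^2 + 42*l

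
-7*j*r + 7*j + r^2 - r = (-7*j + r)*(r - 1)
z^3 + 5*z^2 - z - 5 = (z - 1)*(z + 1)*(z + 5)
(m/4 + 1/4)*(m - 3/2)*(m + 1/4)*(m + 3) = m^4/4 + 11*m^3/16 - 19*m^2/32 - 21*m/16 - 9/32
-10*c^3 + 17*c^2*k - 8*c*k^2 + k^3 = (-5*c + k)*(-2*c + k)*(-c + k)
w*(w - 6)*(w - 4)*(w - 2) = w^4 - 12*w^3 + 44*w^2 - 48*w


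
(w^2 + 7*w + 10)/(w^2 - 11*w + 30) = (w^2 + 7*w + 10)/(w^2 - 11*w + 30)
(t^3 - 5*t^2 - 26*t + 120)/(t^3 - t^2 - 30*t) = (t - 4)/t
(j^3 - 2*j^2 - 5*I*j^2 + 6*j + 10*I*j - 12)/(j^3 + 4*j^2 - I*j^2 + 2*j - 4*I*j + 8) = (j^2 + j*(-2 - 6*I) + 12*I)/(j^2 + j*(4 - 2*I) - 8*I)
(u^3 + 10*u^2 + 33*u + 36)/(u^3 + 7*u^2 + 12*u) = (u + 3)/u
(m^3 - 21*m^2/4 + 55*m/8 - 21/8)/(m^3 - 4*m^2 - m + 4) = (8*m^2 - 34*m + 21)/(8*(m^2 - 3*m - 4))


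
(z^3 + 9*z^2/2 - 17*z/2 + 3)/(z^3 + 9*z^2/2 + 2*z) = (2*z^3 + 9*z^2 - 17*z + 6)/(z*(2*z^2 + 9*z + 4))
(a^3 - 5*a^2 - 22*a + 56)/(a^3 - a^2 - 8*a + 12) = (a^2 - 3*a - 28)/(a^2 + a - 6)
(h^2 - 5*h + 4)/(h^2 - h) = (h - 4)/h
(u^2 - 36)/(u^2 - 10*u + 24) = (u + 6)/(u - 4)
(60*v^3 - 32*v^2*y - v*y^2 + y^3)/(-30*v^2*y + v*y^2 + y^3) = (-2*v + y)/y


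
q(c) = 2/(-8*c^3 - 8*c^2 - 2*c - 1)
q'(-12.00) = 0.00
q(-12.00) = 0.00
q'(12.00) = 0.00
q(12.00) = 0.00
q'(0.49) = 1.33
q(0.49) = -0.41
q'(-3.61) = 0.01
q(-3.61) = 0.01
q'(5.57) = 0.00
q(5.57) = -0.00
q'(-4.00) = 0.00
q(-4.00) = 0.01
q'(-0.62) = 3.03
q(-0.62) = -2.15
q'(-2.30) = 0.05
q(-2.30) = 0.03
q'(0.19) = 3.98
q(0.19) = -1.16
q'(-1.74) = 0.22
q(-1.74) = 0.10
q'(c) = 2*(24*c^2 + 16*c + 2)/(-8*c^3 - 8*c^2 - 2*c - 1)^2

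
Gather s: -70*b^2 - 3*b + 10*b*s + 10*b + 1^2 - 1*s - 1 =-70*b^2 + 7*b + s*(10*b - 1)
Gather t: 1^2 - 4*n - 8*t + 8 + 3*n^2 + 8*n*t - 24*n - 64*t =3*n^2 - 28*n + t*(8*n - 72) + 9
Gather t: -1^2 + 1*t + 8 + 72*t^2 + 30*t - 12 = 72*t^2 + 31*t - 5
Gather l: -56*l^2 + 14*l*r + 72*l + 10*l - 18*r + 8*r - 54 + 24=-56*l^2 + l*(14*r + 82) - 10*r - 30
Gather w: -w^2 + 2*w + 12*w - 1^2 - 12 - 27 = -w^2 + 14*w - 40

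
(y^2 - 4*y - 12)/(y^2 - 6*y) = (y + 2)/y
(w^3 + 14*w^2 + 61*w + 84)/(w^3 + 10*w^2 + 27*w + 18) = (w^2 + 11*w + 28)/(w^2 + 7*w + 6)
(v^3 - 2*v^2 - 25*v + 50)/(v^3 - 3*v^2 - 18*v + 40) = (v + 5)/(v + 4)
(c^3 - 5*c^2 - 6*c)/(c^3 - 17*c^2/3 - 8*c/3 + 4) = 3*c/(3*c - 2)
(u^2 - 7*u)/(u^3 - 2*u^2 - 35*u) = 1/(u + 5)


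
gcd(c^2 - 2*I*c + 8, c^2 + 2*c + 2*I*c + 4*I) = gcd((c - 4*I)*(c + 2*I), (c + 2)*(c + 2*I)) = c + 2*I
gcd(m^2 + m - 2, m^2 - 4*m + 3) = m - 1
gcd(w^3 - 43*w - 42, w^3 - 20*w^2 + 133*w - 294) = w - 7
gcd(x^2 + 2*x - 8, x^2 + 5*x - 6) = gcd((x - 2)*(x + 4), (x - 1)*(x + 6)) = 1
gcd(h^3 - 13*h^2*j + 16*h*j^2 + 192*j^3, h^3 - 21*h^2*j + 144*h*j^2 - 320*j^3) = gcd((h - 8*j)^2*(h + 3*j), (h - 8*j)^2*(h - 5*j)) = h^2 - 16*h*j + 64*j^2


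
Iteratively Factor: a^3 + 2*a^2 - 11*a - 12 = (a + 4)*(a^2 - 2*a - 3) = (a + 1)*(a + 4)*(a - 3)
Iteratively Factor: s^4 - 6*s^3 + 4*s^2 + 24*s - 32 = (s + 2)*(s^3 - 8*s^2 + 20*s - 16) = (s - 4)*(s + 2)*(s^2 - 4*s + 4) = (s - 4)*(s - 2)*(s + 2)*(s - 2)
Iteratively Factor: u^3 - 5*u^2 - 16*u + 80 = (u - 5)*(u^2 - 16) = (u - 5)*(u + 4)*(u - 4)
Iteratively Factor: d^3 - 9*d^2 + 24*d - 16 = (d - 4)*(d^2 - 5*d + 4) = (d - 4)^2*(d - 1)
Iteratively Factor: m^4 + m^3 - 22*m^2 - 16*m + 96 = (m - 2)*(m^3 + 3*m^2 - 16*m - 48) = (m - 2)*(m + 4)*(m^2 - m - 12) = (m - 2)*(m + 3)*(m + 4)*(m - 4)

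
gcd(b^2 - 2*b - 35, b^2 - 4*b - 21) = b - 7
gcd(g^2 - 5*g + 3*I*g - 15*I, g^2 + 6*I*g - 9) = g + 3*I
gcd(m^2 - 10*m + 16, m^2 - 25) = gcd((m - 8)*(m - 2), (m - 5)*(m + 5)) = 1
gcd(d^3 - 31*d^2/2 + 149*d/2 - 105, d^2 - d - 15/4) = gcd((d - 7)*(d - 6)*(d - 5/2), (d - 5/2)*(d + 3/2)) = d - 5/2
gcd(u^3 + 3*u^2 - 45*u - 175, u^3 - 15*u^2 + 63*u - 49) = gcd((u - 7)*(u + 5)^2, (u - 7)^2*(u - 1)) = u - 7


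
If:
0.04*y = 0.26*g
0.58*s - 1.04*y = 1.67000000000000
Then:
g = 0.153846153846154*y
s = 1.79310344827586*y + 2.87931034482759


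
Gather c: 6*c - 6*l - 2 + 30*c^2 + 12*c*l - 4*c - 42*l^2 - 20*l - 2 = 30*c^2 + c*(12*l + 2) - 42*l^2 - 26*l - 4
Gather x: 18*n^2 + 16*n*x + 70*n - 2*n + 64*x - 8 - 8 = 18*n^2 + 68*n + x*(16*n + 64) - 16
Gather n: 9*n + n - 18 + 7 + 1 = 10*n - 10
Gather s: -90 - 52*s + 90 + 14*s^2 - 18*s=14*s^2 - 70*s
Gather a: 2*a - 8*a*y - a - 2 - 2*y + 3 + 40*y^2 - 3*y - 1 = a*(1 - 8*y) + 40*y^2 - 5*y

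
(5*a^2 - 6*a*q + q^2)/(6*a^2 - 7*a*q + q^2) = (-5*a + q)/(-6*a + q)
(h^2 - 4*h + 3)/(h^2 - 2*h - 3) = (h - 1)/(h + 1)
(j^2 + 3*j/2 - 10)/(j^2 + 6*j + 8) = (j - 5/2)/(j + 2)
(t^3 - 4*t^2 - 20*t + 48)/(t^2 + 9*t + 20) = (t^2 - 8*t + 12)/(t + 5)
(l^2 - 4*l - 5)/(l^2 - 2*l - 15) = (l + 1)/(l + 3)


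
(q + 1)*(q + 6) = q^2 + 7*q + 6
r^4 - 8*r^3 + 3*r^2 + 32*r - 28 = (r - 7)*(r - 2)*(r - 1)*(r + 2)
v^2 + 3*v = v*(v + 3)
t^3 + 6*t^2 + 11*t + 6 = (t + 1)*(t + 2)*(t + 3)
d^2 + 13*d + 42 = (d + 6)*(d + 7)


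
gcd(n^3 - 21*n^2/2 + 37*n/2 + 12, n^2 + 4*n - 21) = n - 3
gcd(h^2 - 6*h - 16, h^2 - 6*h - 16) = h^2 - 6*h - 16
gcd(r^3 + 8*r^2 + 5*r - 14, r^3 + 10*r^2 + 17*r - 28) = r^2 + 6*r - 7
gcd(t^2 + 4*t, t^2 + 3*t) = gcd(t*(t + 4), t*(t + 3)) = t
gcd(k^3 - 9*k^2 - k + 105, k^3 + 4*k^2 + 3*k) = k + 3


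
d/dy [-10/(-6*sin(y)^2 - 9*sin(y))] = -10*(4*sin(y) + 3)*cos(y)/(3*(2*sin(y) + 3)^2*sin(y)^2)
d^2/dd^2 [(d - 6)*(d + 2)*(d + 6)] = 6*d + 4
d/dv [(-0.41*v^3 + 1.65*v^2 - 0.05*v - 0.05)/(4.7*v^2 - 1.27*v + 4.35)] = (-1.927*v^4 + 1.0414*v^3 - 7.211*v^2 + 14.825*v - 0.281)/(22.09*v^4 - 11.938*v^3 + 42.5029*v^2 - 11.049*v + 18.9225)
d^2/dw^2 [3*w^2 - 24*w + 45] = 6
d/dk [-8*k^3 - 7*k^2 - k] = -24*k^2 - 14*k - 1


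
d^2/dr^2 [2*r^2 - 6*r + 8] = 4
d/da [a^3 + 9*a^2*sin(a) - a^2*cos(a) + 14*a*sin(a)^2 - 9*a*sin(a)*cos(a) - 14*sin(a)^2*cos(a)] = a^2*sin(a) + 9*a^2*cos(a) + 3*a^2 + 18*a*sin(a) + 14*a*sin(2*a) - 2*a*cos(a) - 9*a*cos(2*a) + 7*sin(a)/2 - 9*sin(2*a)/2 - 21*sin(3*a)/2 - 7*cos(2*a) + 7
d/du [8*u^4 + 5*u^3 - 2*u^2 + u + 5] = 32*u^3 + 15*u^2 - 4*u + 1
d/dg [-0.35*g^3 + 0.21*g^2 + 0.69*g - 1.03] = -1.05*g^2 + 0.42*g + 0.69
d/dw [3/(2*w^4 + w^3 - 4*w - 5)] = 3*(-8*w^3 - 3*w^2 + 4)/(2*w^4 + w^3 - 4*w - 5)^2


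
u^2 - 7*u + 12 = (u - 4)*(u - 3)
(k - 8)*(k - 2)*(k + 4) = k^3 - 6*k^2 - 24*k + 64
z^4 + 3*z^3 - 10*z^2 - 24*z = z*(z - 3)*(z + 2)*(z + 4)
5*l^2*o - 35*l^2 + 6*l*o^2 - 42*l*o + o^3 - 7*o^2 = (l + o)*(5*l + o)*(o - 7)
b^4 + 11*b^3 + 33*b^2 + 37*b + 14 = (b + 1)^2*(b + 2)*(b + 7)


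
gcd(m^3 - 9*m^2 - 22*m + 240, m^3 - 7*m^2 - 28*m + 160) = m^2 - 3*m - 40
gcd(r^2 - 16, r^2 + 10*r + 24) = r + 4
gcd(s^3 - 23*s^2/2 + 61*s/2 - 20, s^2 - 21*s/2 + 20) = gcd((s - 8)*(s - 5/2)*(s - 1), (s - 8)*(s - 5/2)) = s^2 - 21*s/2 + 20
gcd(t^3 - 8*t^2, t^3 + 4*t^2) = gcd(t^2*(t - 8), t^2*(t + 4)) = t^2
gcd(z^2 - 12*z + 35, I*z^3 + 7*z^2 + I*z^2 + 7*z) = 1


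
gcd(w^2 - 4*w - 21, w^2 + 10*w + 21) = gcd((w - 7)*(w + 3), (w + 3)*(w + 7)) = w + 3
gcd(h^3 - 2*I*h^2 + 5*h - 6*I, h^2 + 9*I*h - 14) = h + 2*I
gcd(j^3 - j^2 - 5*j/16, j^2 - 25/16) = j - 5/4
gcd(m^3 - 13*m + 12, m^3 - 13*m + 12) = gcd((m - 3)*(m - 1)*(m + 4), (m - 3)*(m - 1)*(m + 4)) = m^3 - 13*m + 12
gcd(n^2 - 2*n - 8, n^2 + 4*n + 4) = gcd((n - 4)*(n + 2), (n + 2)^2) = n + 2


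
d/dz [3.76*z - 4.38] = 3.76000000000000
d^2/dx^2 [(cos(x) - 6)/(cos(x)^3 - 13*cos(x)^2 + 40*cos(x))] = (2*(cos(x) - 6)*(3*cos(x)^2 - 26*cos(x) + 40)^2*sin(x)^2 - (cos(x)^2 - 13*cos(x) + 40)^2*cos(x)^3 + (cos(x)^2 - 13*cos(x) + 40)*(12*(1 - cos(2*x))^2 - 1956*cos(x) + 1764*cos(2*x) - 316*cos(3*x) + 9*cos(4*x) - 181)*cos(x)/8)/((cos(x)^2 - 13*cos(x) + 40)^3*cos(x)^3)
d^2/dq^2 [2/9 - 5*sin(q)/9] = 5*sin(q)/9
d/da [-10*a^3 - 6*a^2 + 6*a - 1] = -30*a^2 - 12*a + 6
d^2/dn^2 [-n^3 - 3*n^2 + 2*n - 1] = -6*n - 6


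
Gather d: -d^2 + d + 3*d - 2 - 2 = -d^2 + 4*d - 4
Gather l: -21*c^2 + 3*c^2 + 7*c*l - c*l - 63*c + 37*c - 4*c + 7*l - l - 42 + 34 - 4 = -18*c^2 - 30*c + l*(6*c + 6) - 12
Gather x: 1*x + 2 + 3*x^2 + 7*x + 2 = 3*x^2 + 8*x + 4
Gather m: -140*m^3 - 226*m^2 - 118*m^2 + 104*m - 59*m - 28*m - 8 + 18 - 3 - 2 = -140*m^3 - 344*m^2 + 17*m + 5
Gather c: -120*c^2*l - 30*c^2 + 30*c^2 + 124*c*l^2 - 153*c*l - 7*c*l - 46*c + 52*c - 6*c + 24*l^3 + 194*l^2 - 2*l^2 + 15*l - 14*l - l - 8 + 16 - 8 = -120*c^2*l + c*(124*l^2 - 160*l) + 24*l^3 + 192*l^2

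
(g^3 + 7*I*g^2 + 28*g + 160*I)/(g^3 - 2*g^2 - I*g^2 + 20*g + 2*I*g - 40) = (g + 8*I)/(g - 2)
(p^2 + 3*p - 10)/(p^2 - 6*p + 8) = (p + 5)/(p - 4)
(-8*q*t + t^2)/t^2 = (-8*q + t)/t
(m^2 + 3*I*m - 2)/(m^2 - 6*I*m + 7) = (m + 2*I)/(m - 7*I)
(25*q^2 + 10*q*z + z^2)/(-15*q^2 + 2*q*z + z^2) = (5*q + z)/(-3*q + z)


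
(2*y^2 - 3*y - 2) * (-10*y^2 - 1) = -20*y^4 + 30*y^3 + 18*y^2 + 3*y + 2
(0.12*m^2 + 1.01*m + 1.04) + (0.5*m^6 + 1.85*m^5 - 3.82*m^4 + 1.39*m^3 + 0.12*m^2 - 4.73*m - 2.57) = 0.5*m^6 + 1.85*m^5 - 3.82*m^4 + 1.39*m^3 + 0.24*m^2 - 3.72*m - 1.53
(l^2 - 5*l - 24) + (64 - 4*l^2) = -3*l^2 - 5*l + 40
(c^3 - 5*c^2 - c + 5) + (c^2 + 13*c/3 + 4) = c^3 - 4*c^2 + 10*c/3 + 9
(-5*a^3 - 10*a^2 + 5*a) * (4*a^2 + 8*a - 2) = -20*a^5 - 80*a^4 - 50*a^3 + 60*a^2 - 10*a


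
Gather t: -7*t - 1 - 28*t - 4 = -35*t - 5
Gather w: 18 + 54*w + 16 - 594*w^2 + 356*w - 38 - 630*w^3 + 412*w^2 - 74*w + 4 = -630*w^3 - 182*w^2 + 336*w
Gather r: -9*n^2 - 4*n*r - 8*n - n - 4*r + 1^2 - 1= -9*n^2 - 9*n + r*(-4*n - 4)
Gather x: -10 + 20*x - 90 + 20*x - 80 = 40*x - 180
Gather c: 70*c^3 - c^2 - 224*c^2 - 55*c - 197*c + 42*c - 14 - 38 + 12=70*c^3 - 225*c^2 - 210*c - 40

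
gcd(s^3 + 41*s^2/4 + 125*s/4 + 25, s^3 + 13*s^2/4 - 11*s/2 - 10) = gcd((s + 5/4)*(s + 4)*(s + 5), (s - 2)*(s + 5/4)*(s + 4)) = s^2 + 21*s/4 + 5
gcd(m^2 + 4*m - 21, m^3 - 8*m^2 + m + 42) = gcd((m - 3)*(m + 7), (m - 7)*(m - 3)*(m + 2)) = m - 3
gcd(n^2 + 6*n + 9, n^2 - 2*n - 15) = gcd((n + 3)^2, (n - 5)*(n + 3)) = n + 3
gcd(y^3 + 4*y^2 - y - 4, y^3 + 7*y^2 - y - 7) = y^2 - 1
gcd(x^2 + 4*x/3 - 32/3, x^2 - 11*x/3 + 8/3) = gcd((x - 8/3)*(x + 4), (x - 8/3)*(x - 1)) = x - 8/3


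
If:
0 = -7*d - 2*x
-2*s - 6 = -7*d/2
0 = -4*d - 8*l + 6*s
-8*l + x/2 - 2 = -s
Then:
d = 2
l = -5/8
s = 1/2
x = -7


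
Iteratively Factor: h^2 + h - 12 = (h + 4)*(h - 3)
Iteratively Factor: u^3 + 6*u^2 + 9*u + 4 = (u + 4)*(u^2 + 2*u + 1) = (u + 1)*(u + 4)*(u + 1)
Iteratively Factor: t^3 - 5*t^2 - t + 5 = (t - 5)*(t^2 - 1) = (t - 5)*(t + 1)*(t - 1)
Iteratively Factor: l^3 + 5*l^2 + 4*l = (l + 4)*(l^2 + l) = (l + 1)*(l + 4)*(l)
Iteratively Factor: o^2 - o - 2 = (o + 1)*(o - 2)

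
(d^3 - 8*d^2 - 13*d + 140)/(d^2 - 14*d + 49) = (d^2 - d - 20)/(d - 7)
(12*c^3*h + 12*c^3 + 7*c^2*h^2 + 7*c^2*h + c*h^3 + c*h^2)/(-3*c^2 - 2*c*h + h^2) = c*(-12*c^2*h - 12*c^2 - 7*c*h^2 - 7*c*h - h^3 - h^2)/(3*c^2 + 2*c*h - h^2)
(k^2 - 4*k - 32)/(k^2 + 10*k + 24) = (k - 8)/(k + 6)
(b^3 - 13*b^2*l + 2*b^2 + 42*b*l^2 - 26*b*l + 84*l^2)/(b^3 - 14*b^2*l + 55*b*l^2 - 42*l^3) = (b + 2)/(b - l)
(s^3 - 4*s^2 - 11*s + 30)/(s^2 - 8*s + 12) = (s^2 - 2*s - 15)/(s - 6)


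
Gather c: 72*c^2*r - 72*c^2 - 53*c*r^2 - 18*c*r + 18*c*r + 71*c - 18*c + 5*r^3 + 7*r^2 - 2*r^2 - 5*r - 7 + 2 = c^2*(72*r - 72) + c*(53 - 53*r^2) + 5*r^3 + 5*r^2 - 5*r - 5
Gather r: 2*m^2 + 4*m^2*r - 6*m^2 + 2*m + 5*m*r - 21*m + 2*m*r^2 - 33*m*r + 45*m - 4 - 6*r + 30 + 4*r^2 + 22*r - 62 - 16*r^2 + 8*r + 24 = -4*m^2 + 26*m + r^2*(2*m - 12) + r*(4*m^2 - 28*m + 24) - 12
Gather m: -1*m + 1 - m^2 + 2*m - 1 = -m^2 + m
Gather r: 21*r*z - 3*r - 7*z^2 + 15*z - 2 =r*(21*z - 3) - 7*z^2 + 15*z - 2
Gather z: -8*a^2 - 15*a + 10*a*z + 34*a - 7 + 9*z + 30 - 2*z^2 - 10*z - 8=-8*a^2 + 19*a - 2*z^2 + z*(10*a - 1) + 15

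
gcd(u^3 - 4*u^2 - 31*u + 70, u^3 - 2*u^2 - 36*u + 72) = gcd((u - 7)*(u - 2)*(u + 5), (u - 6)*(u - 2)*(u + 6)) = u - 2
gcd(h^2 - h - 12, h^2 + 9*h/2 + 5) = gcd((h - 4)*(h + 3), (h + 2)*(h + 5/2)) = 1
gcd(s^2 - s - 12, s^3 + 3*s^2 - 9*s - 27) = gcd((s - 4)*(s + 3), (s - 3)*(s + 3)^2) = s + 3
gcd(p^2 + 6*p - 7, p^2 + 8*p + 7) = p + 7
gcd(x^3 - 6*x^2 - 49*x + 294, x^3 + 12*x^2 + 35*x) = x + 7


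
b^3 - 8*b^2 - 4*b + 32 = (b - 8)*(b - 2)*(b + 2)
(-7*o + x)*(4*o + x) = -28*o^2 - 3*o*x + x^2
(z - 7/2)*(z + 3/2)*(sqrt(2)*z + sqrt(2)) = sqrt(2)*z^3 - sqrt(2)*z^2 - 29*sqrt(2)*z/4 - 21*sqrt(2)/4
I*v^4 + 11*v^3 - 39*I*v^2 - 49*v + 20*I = (v - 5*I)*(v - 4*I)*(v - I)*(I*v + 1)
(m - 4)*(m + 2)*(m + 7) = m^3 + 5*m^2 - 22*m - 56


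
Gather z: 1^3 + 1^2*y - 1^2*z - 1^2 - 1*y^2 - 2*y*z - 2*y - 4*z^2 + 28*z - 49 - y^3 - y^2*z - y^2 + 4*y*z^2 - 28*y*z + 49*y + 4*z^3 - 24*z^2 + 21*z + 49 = -y^3 - 2*y^2 + 48*y + 4*z^3 + z^2*(4*y - 28) + z*(-y^2 - 30*y + 48)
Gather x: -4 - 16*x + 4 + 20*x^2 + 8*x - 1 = 20*x^2 - 8*x - 1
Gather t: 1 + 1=2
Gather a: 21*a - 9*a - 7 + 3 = 12*a - 4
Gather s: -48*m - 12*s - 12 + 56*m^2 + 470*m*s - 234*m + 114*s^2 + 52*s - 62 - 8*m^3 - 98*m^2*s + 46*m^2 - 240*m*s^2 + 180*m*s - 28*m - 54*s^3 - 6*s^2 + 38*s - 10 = -8*m^3 + 102*m^2 - 310*m - 54*s^3 + s^2*(108 - 240*m) + s*(-98*m^2 + 650*m + 78) - 84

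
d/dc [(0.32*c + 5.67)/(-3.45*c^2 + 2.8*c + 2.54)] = (1.104*c^2 + 39.123*c - 15.0632)/(11.9025*c^4 - 19.32*c^3 - 9.686*c^2 + 14.224*c + 6.4516)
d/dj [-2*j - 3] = -2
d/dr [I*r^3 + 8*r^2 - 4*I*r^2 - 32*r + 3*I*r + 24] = 3*I*r^2 + 8*r*(2 - I) - 32 + 3*I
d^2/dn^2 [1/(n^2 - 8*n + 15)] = 2*(-n^2 + 8*n + 4*(n - 4)^2 - 15)/(n^2 - 8*n + 15)^3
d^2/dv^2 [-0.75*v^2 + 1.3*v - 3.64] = -1.50000000000000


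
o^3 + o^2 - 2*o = o*(o - 1)*(o + 2)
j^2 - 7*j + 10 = (j - 5)*(j - 2)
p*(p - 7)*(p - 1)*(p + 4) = p^4 - 4*p^3 - 25*p^2 + 28*p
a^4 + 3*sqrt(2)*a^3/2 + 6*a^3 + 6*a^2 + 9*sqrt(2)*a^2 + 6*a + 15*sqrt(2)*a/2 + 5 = (a + 1)*(a + 5)*(a + sqrt(2)/2)*(a + sqrt(2))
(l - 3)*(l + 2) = l^2 - l - 6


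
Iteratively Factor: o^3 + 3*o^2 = (o)*(o^2 + 3*o) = o*(o + 3)*(o)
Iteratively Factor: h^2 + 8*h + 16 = (h + 4)*(h + 4)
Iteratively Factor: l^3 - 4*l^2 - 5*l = (l + 1)*(l^2 - 5*l) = l*(l + 1)*(l - 5)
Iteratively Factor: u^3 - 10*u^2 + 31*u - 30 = (u - 3)*(u^2 - 7*u + 10) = (u - 5)*(u - 3)*(u - 2)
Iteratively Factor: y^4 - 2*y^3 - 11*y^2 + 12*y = (y)*(y^3 - 2*y^2 - 11*y + 12) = y*(y - 1)*(y^2 - y - 12) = y*(y - 1)*(y + 3)*(y - 4)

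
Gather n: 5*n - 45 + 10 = 5*n - 35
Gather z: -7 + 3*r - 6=3*r - 13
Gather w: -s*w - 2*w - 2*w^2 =-2*w^2 + w*(-s - 2)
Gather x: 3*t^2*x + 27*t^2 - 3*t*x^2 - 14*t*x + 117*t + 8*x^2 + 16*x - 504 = 27*t^2 + 117*t + x^2*(8 - 3*t) + x*(3*t^2 - 14*t + 16) - 504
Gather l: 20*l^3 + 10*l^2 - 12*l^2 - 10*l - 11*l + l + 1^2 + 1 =20*l^3 - 2*l^2 - 20*l + 2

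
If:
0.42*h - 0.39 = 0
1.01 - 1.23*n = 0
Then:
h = 0.93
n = 0.82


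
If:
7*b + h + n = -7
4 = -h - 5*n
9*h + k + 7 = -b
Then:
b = 4*n/7 - 3/7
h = -5*n - 4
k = 311*n/7 + 206/7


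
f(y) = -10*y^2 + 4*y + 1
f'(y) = 4 - 20*y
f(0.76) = -1.74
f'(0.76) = -11.20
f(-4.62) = -230.92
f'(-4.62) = 96.40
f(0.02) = 1.08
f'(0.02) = 3.60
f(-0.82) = -9.00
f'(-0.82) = 20.40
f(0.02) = 1.08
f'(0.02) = 3.60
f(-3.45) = -131.82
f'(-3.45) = 73.00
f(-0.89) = -10.48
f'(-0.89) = 21.80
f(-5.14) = -283.76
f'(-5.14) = 106.80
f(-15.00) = -2309.00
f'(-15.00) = 304.00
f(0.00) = 1.00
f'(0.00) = 4.00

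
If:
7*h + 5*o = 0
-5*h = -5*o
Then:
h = 0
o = 0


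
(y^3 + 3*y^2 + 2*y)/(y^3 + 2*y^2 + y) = (y + 2)/(y + 1)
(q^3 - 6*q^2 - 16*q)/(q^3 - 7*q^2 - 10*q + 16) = q/(q - 1)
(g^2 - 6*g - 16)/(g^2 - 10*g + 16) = (g + 2)/(g - 2)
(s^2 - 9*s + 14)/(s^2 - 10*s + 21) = (s - 2)/(s - 3)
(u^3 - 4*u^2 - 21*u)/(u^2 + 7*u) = (u^2 - 4*u - 21)/(u + 7)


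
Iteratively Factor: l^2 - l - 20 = (l - 5)*(l + 4)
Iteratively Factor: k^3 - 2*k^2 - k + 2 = (k - 2)*(k^2 - 1) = (k - 2)*(k - 1)*(k + 1)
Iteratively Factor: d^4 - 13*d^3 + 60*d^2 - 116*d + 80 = (d - 2)*(d^3 - 11*d^2 + 38*d - 40) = (d - 4)*(d - 2)*(d^2 - 7*d + 10) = (d - 4)*(d - 2)^2*(d - 5)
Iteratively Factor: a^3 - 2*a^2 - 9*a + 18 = (a + 3)*(a^2 - 5*a + 6) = (a - 2)*(a + 3)*(a - 3)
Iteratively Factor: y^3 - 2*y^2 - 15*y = (y)*(y^2 - 2*y - 15) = y*(y + 3)*(y - 5)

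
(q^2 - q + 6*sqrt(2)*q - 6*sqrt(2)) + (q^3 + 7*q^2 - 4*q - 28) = q^3 + 8*q^2 - 5*q + 6*sqrt(2)*q - 28 - 6*sqrt(2)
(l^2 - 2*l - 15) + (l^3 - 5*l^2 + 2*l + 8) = l^3 - 4*l^2 - 7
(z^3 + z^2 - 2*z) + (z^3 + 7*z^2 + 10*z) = 2*z^3 + 8*z^2 + 8*z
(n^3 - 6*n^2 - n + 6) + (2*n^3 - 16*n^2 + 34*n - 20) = 3*n^3 - 22*n^2 + 33*n - 14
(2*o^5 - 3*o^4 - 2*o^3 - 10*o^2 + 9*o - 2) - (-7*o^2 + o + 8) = 2*o^5 - 3*o^4 - 2*o^3 - 3*o^2 + 8*o - 10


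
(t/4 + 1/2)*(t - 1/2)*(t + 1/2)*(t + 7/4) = t^4/4 + 15*t^3/16 + 13*t^2/16 - 15*t/64 - 7/32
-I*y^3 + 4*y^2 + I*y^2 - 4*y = y*(y + 4*I)*(-I*y + I)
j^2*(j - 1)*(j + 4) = j^4 + 3*j^3 - 4*j^2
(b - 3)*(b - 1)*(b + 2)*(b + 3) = b^4 + b^3 - 11*b^2 - 9*b + 18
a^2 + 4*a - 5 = (a - 1)*(a + 5)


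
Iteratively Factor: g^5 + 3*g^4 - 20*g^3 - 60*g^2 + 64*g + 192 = (g + 2)*(g^4 + g^3 - 22*g^2 - 16*g + 96) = (g - 2)*(g + 2)*(g^3 + 3*g^2 - 16*g - 48) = (g - 2)*(g + 2)*(g + 3)*(g^2 - 16) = (g - 4)*(g - 2)*(g + 2)*(g + 3)*(g + 4)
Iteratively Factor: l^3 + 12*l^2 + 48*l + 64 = (l + 4)*(l^2 + 8*l + 16) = (l + 4)^2*(l + 4)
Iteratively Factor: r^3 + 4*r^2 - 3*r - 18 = (r + 3)*(r^2 + r - 6) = (r + 3)^2*(r - 2)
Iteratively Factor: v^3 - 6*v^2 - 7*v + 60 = (v - 5)*(v^2 - v - 12) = (v - 5)*(v - 4)*(v + 3)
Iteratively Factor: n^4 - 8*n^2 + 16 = (n + 2)*(n^3 - 2*n^2 - 4*n + 8) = (n - 2)*(n + 2)*(n^2 - 4) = (n - 2)*(n + 2)^2*(n - 2)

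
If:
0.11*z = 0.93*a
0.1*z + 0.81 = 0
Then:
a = -0.96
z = -8.10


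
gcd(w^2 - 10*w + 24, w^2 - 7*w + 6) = w - 6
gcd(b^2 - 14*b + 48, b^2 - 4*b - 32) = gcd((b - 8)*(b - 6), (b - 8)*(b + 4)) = b - 8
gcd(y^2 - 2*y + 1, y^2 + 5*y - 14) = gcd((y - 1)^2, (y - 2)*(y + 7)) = 1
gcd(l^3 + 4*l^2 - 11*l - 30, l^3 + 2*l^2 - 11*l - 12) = l - 3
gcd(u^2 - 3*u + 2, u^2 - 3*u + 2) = u^2 - 3*u + 2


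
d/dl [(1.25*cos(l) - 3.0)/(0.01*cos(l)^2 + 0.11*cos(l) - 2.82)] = 0.126644799331315*(0.0125*cos(l)^2 - 0.06*cos(l) + 3.195)*sin(l)/(-0.00355871886120996*sin(l)^2 + 0.0391459074733096*cos(l) - 1.0)^2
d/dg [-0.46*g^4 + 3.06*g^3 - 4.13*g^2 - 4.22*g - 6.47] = -1.84*g^3 + 9.18*g^2 - 8.26*g - 4.22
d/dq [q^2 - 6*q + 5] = 2*q - 6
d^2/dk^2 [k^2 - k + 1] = 2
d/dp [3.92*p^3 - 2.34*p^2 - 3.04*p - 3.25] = 11.76*p^2 - 4.68*p - 3.04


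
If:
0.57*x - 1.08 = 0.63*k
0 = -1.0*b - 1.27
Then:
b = -1.27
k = 0.904761904761905*x - 1.71428571428571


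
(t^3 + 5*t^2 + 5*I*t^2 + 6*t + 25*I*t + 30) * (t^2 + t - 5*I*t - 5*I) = t^5 + 6*t^4 + 36*t^3 + 186*t^2 - 30*I*t^2 + 155*t - 180*I*t - 150*I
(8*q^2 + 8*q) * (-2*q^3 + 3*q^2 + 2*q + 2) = -16*q^5 + 8*q^4 + 40*q^3 + 32*q^2 + 16*q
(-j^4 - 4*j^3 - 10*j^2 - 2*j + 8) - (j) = -j^4 - 4*j^3 - 10*j^2 - 3*j + 8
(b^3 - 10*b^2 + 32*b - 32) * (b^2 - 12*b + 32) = b^5 - 22*b^4 + 184*b^3 - 736*b^2 + 1408*b - 1024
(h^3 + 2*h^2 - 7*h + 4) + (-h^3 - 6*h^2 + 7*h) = 4 - 4*h^2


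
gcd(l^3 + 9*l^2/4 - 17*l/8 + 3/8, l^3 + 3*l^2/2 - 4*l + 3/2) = l^2 + 5*l/2 - 3/2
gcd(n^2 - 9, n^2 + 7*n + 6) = 1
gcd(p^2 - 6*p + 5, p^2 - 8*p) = 1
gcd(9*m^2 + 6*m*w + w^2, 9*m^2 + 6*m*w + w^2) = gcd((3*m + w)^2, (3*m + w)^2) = 9*m^2 + 6*m*w + w^2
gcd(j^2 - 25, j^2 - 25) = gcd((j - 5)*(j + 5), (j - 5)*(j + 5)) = j^2 - 25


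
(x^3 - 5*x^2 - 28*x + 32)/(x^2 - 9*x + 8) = x + 4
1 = 1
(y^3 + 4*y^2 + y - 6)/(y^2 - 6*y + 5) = (y^2 + 5*y + 6)/(y - 5)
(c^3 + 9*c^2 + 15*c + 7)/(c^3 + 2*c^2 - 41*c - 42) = (c + 1)/(c - 6)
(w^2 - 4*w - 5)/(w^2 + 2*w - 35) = (w + 1)/(w + 7)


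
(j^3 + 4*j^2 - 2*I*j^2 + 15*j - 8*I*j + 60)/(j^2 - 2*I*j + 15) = j + 4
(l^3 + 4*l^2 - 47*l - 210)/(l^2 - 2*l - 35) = l + 6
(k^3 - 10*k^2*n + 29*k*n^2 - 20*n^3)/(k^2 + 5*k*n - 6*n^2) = (k^2 - 9*k*n + 20*n^2)/(k + 6*n)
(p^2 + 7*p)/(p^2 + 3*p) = (p + 7)/(p + 3)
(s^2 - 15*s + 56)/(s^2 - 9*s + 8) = (s - 7)/(s - 1)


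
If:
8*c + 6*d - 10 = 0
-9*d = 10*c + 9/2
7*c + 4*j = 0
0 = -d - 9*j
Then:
No Solution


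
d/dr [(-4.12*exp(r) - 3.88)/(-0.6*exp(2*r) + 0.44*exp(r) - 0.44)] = (-2.472*exp(2*r) - 4.656*exp(r) + 3.52)*exp(r)/(0.36*exp(4*r) - 0.528*exp(3*r) + 0.7216*exp(2*r) - 0.3872*exp(r) + 0.1936)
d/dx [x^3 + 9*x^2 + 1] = 3*x*(x + 6)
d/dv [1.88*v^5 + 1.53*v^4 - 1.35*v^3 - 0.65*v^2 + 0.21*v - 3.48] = 9.4*v^4 + 6.12*v^3 - 4.05*v^2 - 1.3*v + 0.21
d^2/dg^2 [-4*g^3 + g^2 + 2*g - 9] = 2 - 24*g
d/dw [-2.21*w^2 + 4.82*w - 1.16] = 4.82 - 4.42*w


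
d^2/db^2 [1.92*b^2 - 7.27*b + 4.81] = 3.84000000000000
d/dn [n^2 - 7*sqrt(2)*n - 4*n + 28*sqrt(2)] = 2*n - 7*sqrt(2) - 4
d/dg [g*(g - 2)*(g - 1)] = 3*g^2 - 6*g + 2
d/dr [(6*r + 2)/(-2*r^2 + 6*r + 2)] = r*(3*r + 2)/(r^4 - 6*r^3 + 7*r^2 + 6*r + 1)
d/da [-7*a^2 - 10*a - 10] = -14*a - 10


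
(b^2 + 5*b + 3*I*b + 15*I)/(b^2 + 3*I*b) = (b + 5)/b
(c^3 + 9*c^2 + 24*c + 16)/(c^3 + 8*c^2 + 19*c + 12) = (c + 4)/(c + 3)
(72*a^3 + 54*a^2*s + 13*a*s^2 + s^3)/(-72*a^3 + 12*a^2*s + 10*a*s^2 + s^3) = (12*a^2 + 7*a*s + s^2)/(-12*a^2 + 4*a*s + s^2)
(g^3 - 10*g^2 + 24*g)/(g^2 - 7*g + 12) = g*(g - 6)/(g - 3)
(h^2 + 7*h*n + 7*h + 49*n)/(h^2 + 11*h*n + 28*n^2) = (h + 7)/(h + 4*n)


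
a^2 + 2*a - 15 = (a - 3)*(a + 5)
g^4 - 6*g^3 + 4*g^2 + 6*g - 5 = (g - 5)*(g - 1)^2*(g + 1)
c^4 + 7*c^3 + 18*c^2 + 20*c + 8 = (c + 1)*(c + 2)^3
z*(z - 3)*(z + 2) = z^3 - z^2 - 6*z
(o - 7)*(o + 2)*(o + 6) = o^3 + o^2 - 44*o - 84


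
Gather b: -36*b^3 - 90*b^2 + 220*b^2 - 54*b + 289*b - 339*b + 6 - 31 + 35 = -36*b^3 + 130*b^2 - 104*b + 10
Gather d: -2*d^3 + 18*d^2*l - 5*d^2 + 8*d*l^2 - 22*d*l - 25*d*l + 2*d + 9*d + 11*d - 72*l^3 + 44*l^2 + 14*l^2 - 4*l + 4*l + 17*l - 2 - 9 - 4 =-2*d^3 + d^2*(18*l - 5) + d*(8*l^2 - 47*l + 22) - 72*l^3 + 58*l^2 + 17*l - 15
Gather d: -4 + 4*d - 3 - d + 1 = 3*d - 6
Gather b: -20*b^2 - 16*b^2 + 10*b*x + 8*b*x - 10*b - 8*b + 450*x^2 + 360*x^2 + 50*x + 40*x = -36*b^2 + b*(18*x - 18) + 810*x^2 + 90*x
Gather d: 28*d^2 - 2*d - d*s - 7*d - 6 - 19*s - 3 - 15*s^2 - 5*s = 28*d^2 + d*(-s - 9) - 15*s^2 - 24*s - 9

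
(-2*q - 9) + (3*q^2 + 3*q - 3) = 3*q^2 + q - 12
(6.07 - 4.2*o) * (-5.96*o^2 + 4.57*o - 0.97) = 25.032*o^3 - 55.3712*o^2 + 31.8139*o - 5.8879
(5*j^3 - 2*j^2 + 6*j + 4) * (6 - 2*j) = -10*j^4 + 34*j^3 - 24*j^2 + 28*j + 24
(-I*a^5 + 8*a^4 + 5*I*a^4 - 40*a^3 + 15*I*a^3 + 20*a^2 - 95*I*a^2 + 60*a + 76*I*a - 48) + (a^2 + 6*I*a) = -I*a^5 + 8*a^4 + 5*I*a^4 - 40*a^3 + 15*I*a^3 + 21*a^2 - 95*I*a^2 + 60*a + 82*I*a - 48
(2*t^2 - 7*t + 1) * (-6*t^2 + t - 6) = -12*t^4 + 44*t^3 - 25*t^2 + 43*t - 6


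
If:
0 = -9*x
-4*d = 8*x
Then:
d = 0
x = 0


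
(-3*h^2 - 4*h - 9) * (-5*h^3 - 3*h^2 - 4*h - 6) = 15*h^5 + 29*h^4 + 69*h^3 + 61*h^2 + 60*h + 54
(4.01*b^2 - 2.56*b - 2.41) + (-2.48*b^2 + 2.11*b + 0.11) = 1.53*b^2 - 0.45*b - 2.3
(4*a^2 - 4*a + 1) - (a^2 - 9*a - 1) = 3*a^2 + 5*a + 2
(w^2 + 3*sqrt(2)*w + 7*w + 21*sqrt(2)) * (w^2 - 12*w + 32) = w^4 - 5*w^3 + 3*sqrt(2)*w^3 - 52*w^2 - 15*sqrt(2)*w^2 - 156*sqrt(2)*w + 224*w + 672*sqrt(2)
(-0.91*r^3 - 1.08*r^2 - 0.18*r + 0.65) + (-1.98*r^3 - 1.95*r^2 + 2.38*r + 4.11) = -2.89*r^3 - 3.03*r^2 + 2.2*r + 4.76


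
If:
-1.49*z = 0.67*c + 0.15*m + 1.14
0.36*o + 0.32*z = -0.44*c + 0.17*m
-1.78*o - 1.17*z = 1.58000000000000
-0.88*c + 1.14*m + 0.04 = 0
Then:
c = 1.42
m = 1.06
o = 0.11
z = -1.51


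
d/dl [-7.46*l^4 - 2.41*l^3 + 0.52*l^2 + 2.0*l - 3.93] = -29.84*l^3 - 7.23*l^2 + 1.04*l + 2.0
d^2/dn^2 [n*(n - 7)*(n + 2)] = 6*n - 10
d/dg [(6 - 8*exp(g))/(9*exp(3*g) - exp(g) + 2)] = 2*((4*exp(g) - 3)*(27*exp(2*g) - 1) - 36*exp(3*g) + 4*exp(g) - 8)*exp(g)/(9*exp(3*g) - exp(g) + 2)^2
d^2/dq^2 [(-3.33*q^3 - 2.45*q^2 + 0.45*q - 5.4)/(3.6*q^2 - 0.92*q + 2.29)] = (-5.6843418860808e-14*q^5 + 44.703216*q^3 - 256.623336*q^2 - 19.727118*q + 56.09411)/(46.656*q^6 - 35.7696*q^5 + 98.17632*q^4 - 46.285568*q^3 + 62.451048*q^2 - 14.473716*q + 12.008989)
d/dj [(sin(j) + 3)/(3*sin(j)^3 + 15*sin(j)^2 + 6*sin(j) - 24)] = -2*(sin(j)^3 + 7*sin(j)^2 + 15*sin(j) + 7)*cos(j)/(3*(sin(j)^3 + 5*sin(j)^2 + 2*sin(j) - 8)^2)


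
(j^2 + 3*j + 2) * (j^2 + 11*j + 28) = j^4 + 14*j^3 + 63*j^2 + 106*j + 56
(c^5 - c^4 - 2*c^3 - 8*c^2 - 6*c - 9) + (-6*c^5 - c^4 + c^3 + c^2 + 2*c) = -5*c^5 - 2*c^4 - c^3 - 7*c^2 - 4*c - 9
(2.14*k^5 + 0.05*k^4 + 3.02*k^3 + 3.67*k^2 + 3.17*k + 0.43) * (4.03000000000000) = 8.6242*k^5 + 0.2015*k^4 + 12.1706*k^3 + 14.7901*k^2 + 12.7751*k + 1.7329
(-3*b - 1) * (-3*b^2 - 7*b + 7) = 9*b^3 + 24*b^2 - 14*b - 7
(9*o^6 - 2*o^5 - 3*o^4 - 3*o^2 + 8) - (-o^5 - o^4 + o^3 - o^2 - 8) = 9*o^6 - o^5 - 2*o^4 - o^3 - 2*o^2 + 16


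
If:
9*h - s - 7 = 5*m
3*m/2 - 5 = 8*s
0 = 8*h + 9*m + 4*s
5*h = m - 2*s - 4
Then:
No Solution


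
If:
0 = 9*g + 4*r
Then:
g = -4*r/9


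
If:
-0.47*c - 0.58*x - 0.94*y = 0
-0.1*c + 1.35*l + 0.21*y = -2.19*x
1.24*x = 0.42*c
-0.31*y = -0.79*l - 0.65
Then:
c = 9.47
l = -3.46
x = 3.21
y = -6.71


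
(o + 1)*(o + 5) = o^2 + 6*o + 5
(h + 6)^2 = h^2 + 12*h + 36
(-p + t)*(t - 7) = -p*t + 7*p + t^2 - 7*t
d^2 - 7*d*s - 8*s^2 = (d - 8*s)*(d + s)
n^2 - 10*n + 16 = (n - 8)*(n - 2)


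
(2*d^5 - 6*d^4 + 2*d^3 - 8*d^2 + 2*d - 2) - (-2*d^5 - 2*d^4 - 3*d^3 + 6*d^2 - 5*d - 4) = 4*d^5 - 4*d^4 + 5*d^3 - 14*d^2 + 7*d + 2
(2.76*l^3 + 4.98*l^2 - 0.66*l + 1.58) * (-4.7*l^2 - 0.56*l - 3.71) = -12.972*l^5 - 24.9516*l^4 - 9.9264*l^3 - 25.5322*l^2 + 1.5638*l - 5.8618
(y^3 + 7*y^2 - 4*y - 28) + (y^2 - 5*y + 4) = y^3 + 8*y^2 - 9*y - 24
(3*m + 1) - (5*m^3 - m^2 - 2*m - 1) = -5*m^3 + m^2 + 5*m + 2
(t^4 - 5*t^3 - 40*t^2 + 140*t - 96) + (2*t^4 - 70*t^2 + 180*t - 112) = 3*t^4 - 5*t^3 - 110*t^2 + 320*t - 208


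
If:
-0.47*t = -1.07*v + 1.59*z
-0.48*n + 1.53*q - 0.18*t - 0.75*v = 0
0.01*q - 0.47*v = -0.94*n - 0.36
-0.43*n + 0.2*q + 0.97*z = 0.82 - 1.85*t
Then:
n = 0.633574029742695*z - 0.302026431390124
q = 0.773788073466904*z + 0.0284338732644392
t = 0.369968572891545 - 0.460713936164336*z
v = 1.2836116355166*z + 0.162509560055165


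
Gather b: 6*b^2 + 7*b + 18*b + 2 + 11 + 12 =6*b^2 + 25*b + 25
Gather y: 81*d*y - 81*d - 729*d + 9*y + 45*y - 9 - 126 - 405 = -810*d + y*(81*d + 54) - 540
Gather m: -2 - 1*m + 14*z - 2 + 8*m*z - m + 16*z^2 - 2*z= m*(8*z - 2) + 16*z^2 + 12*z - 4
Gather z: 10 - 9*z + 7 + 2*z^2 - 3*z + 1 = 2*z^2 - 12*z + 18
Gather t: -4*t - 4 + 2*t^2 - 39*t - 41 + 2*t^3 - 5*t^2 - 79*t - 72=2*t^3 - 3*t^2 - 122*t - 117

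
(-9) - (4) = -13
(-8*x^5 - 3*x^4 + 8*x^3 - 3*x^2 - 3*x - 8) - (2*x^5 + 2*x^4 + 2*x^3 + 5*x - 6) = -10*x^5 - 5*x^4 + 6*x^3 - 3*x^2 - 8*x - 2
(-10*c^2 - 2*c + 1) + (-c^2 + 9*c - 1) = -11*c^2 + 7*c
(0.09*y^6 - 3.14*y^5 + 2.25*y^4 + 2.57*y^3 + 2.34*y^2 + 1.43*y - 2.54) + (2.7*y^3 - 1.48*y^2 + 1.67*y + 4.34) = 0.09*y^6 - 3.14*y^5 + 2.25*y^4 + 5.27*y^3 + 0.86*y^2 + 3.1*y + 1.8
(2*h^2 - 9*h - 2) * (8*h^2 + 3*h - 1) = 16*h^4 - 66*h^3 - 45*h^2 + 3*h + 2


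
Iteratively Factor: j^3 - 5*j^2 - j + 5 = (j - 5)*(j^2 - 1) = (j - 5)*(j + 1)*(j - 1)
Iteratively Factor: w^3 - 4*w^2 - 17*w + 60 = (w - 5)*(w^2 + w - 12) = (w - 5)*(w - 3)*(w + 4)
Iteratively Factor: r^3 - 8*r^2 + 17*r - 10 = (r - 2)*(r^2 - 6*r + 5) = (r - 5)*(r - 2)*(r - 1)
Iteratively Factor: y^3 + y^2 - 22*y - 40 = (y - 5)*(y^2 + 6*y + 8) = (y - 5)*(y + 2)*(y + 4)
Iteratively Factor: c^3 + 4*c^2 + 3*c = (c + 3)*(c^2 + c) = (c + 1)*(c + 3)*(c)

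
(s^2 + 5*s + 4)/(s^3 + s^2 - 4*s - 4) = (s + 4)/(s^2 - 4)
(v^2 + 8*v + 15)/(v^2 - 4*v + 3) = (v^2 + 8*v + 15)/(v^2 - 4*v + 3)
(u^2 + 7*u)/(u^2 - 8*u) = (u + 7)/(u - 8)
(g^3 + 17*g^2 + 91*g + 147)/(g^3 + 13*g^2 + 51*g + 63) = (g + 7)/(g + 3)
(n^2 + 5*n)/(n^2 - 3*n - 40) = n/(n - 8)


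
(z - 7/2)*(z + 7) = z^2 + 7*z/2 - 49/2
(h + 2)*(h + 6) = h^2 + 8*h + 12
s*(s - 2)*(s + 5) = s^3 + 3*s^2 - 10*s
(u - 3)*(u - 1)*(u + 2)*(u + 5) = u^4 + 3*u^3 - 15*u^2 - 19*u + 30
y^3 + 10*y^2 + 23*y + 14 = (y + 1)*(y + 2)*(y + 7)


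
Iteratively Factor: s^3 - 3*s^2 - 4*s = (s)*(s^2 - 3*s - 4) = s*(s + 1)*(s - 4)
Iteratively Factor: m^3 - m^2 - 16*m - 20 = (m + 2)*(m^2 - 3*m - 10) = (m + 2)^2*(m - 5)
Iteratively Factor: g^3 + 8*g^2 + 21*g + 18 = (g + 3)*(g^2 + 5*g + 6) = (g + 2)*(g + 3)*(g + 3)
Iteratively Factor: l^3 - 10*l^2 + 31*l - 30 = (l - 5)*(l^2 - 5*l + 6) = (l - 5)*(l - 2)*(l - 3)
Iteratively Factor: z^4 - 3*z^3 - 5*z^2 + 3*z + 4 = (z - 4)*(z^3 + z^2 - z - 1) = (z - 4)*(z - 1)*(z^2 + 2*z + 1) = (z - 4)*(z - 1)*(z + 1)*(z + 1)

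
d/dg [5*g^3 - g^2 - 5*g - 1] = 15*g^2 - 2*g - 5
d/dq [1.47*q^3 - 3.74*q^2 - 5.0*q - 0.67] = 4.41*q^2 - 7.48*q - 5.0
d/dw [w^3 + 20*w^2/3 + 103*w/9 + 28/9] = 3*w^2 + 40*w/3 + 103/9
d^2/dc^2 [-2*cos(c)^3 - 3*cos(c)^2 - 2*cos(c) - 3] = 7*cos(c)/2 + 6*cos(2*c) + 9*cos(3*c)/2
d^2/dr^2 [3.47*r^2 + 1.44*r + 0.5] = 6.94000000000000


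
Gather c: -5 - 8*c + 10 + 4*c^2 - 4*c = 4*c^2 - 12*c + 5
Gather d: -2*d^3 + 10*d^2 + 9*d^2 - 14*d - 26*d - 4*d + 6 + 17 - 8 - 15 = -2*d^3 + 19*d^2 - 44*d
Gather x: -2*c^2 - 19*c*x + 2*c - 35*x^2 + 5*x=-2*c^2 + 2*c - 35*x^2 + x*(5 - 19*c)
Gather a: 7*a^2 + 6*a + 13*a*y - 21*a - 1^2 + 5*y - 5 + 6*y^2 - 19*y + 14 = 7*a^2 + a*(13*y - 15) + 6*y^2 - 14*y + 8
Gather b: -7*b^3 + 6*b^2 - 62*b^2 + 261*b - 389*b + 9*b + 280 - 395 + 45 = -7*b^3 - 56*b^2 - 119*b - 70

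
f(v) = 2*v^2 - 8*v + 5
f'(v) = 4*v - 8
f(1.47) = -2.44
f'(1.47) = -2.12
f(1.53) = -2.56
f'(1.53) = -1.88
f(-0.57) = 10.21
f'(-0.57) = -10.28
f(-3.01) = 47.20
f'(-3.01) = -20.04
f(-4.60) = 84.12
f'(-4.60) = -26.40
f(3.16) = -0.31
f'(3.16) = 4.64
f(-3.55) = 58.60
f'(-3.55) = -22.20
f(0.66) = 0.59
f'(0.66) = -5.36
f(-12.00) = 389.00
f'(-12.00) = -56.00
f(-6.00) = 125.00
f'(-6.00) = -32.00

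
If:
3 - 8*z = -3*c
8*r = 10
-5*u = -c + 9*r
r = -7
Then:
No Solution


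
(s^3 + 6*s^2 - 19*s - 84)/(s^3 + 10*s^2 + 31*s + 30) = (s^2 + 3*s - 28)/(s^2 + 7*s + 10)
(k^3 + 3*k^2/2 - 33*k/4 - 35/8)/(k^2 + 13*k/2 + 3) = (k^2 + k - 35/4)/(k + 6)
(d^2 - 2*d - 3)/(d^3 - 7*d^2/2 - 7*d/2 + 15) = 2*(d + 1)/(2*d^2 - d - 10)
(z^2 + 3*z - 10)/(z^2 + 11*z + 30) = (z - 2)/(z + 6)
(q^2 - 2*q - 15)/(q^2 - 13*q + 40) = (q + 3)/(q - 8)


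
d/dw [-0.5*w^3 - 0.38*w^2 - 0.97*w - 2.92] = -1.5*w^2 - 0.76*w - 0.97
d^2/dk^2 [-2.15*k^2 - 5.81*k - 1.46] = -4.30000000000000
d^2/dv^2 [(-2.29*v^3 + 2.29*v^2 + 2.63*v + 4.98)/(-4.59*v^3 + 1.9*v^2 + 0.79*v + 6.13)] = (1.13686837721616e-13*v^7 - 56.5497180000002*v^6 - 282.632004*v^5 - 398.038374*v^4 - 288.84551*v^3 - 660.944706*v^2 - 185.47821*v - 36.841516)/(96.702579*v^9 - 120.08817*v^8 - 0.221696999999999*v^7 - 352.963819*v^6 + 320.796537*v^5 + 63.422688*v^4 + 461.734094*v^3 - 225.665529*v^2 - 89.057253*v - 230.346397)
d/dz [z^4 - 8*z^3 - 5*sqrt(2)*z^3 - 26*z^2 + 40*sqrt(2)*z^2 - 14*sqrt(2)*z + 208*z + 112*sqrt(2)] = 4*z^3 - 24*z^2 - 15*sqrt(2)*z^2 - 52*z + 80*sqrt(2)*z - 14*sqrt(2) + 208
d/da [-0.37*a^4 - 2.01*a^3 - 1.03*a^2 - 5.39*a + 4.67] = -1.48*a^3 - 6.03*a^2 - 2.06*a - 5.39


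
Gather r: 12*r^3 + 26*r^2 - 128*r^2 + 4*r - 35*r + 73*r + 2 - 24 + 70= 12*r^3 - 102*r^2 + 42*r + 48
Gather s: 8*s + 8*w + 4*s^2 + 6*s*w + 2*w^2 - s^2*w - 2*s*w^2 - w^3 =s^2*(4 - w) + s*(-2*w^2 + 6*w + 8) - w^3 + 2*w^2 + 8*w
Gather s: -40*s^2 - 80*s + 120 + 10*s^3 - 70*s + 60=10*s^3 - 40*s^2 - 150*s + 180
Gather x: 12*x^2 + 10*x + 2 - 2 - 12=12*x^2 + 10*x - 12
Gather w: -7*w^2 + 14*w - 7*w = -7*w^2 + 7*w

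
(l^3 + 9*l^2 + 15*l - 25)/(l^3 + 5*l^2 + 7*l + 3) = (l^3 + 9*l^2 + 15*l - 25)/(l^3 + 5*l^2 + 7*l + 3)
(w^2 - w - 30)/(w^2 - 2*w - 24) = (w + 5)/(w + 4)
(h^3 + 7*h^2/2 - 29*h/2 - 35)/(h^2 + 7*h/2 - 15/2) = (2*h^2 - 3*h - 14)/(2*h - 3)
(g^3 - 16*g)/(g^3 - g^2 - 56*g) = (16 - g^2)/(-g^2 + g + 56)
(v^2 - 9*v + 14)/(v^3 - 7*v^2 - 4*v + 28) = 1/(v + 2)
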